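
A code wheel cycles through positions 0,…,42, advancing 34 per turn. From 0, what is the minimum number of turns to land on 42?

24

34⁻¹ ≡ 19 (mod 43) because 34·19 = 646 = 15·43 + 1.
So x ≡ 19·42 = 798 ≡ 24 (mod 43).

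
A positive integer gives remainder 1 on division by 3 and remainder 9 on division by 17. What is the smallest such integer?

43

x ≡ 1 (mod 3) gives x ∈ {1, 4, 7, 10, 13, 16, 19, 22, …}.
The first of these with x mod 17 = 9 is 43.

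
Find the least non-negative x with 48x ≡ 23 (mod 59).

48⁻¹ ≡ 16 (mod 59) because 48·16 = 768 = 13·59 + 1.
So x ≡ 16·23 = 368 ≡ 14 (mod 59).

14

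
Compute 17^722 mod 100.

89

Square-and-reduce mod 100: 17^1≡17, 17^2≡89, 17^4≡21, 17^8≡41, 17^16≡81, 17^32≡61, 17^64≡21, 17^128≡41, 17^256≡81, 17^512≡61.
Since 722 = 2 + 16 + 64 + 128 + 512 in binary, 17^722 ≡ 89·81·21·41·61 ≡ 89 (mod 100).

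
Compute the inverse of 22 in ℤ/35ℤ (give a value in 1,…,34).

8

35 = 1·22 + 13
22 = 1·13 + 9
13 = 1·9 + 4
9 = 2·4 + 1
4 = 4·1 + 0
Back-substituting gives 22·8 ≡ 1 (mod 35).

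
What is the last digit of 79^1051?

The units digit of 79^n cycles with period 2: 9, 1, …
1051 mod 2 = 1, so the last digit matches 9^1 = 9.

9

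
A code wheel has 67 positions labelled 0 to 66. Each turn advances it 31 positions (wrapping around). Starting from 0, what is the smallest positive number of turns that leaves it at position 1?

67 = 2·31 + 5
31 = 6·5 + 1
5 = 5·1 + 0
Back-substituting gives 31·13 ≡ 1 (mod 67).

13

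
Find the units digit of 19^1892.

1

Powers of 9 mod 10 repeat with period 2: 9, 1.
1892 mod 2 = 0, so the last digit matches 9^2 = 1.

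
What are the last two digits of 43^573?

Square-and-reduce mod 100: 43^1≡43, 43^2≡49, 43^4≡1, 43^8≡1, 43^16≡1, 43^32≡1, 43^64≡1, 43^128≡1, 43^256≡1, 43^512≡1.
Since 573 = 1 + 4 + 8 + 16 + 32 + 512 in binary, 43^573 ≡ 43·1·1·1·1·1 ≡ 43 (mod 100).

43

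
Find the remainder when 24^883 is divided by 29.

24

By repeated squaring mod 29: 24^1≡24, 24^2≡25, 24^4≡16, 24^8≡24, 24^16≡25, 24^32≡16, 24^64≡24, 24^128≡25, 24^256≡16, 24^512≡24.
Since 883 = 1 + 2 + 16 + 32 + 64 + 256 + 512 in binary, 24^883 ≡ 24·25·25·16·24·16·24 ≡ 24 (mod 29).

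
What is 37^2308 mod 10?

Last digits of 7^n: 7, 9, 3, 1 (period 4).
2308 mod 4 = 0, so the last digit matches 7^4 = 1.

1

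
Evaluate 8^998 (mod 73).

64

Successive squares of 8 mod 73: 8^1≡8, 8^2≡64, 8^4≡8, 8^8≡64, 8^16≡8, 8^32≡64, 8^64≡8, 8^128≡64, 8^256≡8, 8^512≡64.
998 = 2 + 4 + 32 + 64 + 128 + 256 + 512, so 8^998 ≡ 64·8·64·8·64·8·64 ≡ 64 (mod 73).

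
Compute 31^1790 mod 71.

By repeated squaring mod 71: 31^1≡31, 31^2≡38, 31^4≡24, 31^8≡8, 31^16≡64, 31^32≡49, 31^64≡58, 31^128≡27, 31^256≡19, 31^512≡6, 31^1024≡36.
Since 1790 = 2 + 4 + 8 + 16 + 32 + 64 + 128 + 512 + 1024 in binary, 31^1790 ≡ 38·24·8·64·49·58·27·6·36 ≡ 37 (mod 71).

37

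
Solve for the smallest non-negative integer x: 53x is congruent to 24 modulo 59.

55

The inverse of 53 mod 59 is 49 (since 53·49 = 2597 ≡ 1).
So x ≡ 49·24 = 1176 ≡ 55 (mod 59).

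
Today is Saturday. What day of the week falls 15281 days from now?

Saturday

15281 mod 7 = 0 (since 2183·7 = 15281).
Saturday + 0 days → Saturday.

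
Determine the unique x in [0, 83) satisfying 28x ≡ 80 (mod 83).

28⁻¹ ≡ 3 (mod 83) because 28·3 = 84 = 1·83 + 1.
Multiplying both sides by 3: x ≡ 3·80 = 240 ≡ 74 (mod 83).

74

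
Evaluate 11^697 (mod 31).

13

Successive squares of 11 mod 31: 11^1≡11, 11^2≡28, 11^4≡9, 11^8≡19, 11^16≡20, 11^32≡28, 11^64≡9, 11^128≡19, 11^256≡20, 11^512≡28.
Since 697 = 1 + 8 + 16 + 32 + 128 + 512 in binary, 11^697 ≡ 11·19·20·28·19·28 ≡ 13 (mod 31).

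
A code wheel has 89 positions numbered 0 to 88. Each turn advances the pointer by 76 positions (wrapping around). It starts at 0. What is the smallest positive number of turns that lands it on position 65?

The inverse of 76 mod 89 is 41 (since 76·41 = 3116 ≡ 1).
Multiplying both sides by 41: x ≡ 41·65 = 2665 ≡ 84 (mod 89).

84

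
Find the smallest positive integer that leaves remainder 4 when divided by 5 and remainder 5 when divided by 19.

x ≡ 4 (mod 5) gives x ∈ {4, 9, 14, 19, 24}.
The first of these with x mod 19 = 5 is 24.

24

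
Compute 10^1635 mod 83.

Successive squares of 10 mod 83: 10^1≡10, 10^2≡17, 10^4≡40, 10^8≡23, 10^16≡31, 10^32≡48, 10^64≡63, 10^128≡68, 10^256≡59, 10^512≡78, 10^1024≡25.
1635 = 1 + 2 + 32 + 64 + 512 + 1024, so 10^1635 ≡ 10·17·48·63·78·25 ≡ 11 (mod 83).

11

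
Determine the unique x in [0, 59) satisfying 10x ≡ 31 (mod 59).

The inverse of 10 mod 59 is 6 (since 10·6 = 60 ≡ 1).
Multiplying both sides by 6: x ≡ 6·31 = 186 ≡ 9 (mod 59).
Check: 10·9 = 90 = 1·59 + 31.

9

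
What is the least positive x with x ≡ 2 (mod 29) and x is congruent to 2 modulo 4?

x ≡ 2 (mod 4) gives x ∈ {2}.
The first of these with x mod 29 = 2 is 2.

2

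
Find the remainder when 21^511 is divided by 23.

Square-and-reduce mod 23: 21^1≡21, 21^2≡4, 21^4≡16, 21^8≡3, 21^16≡9, 21^32≡12, 21^64≡6, 21^128≡13, 21^256≡8.
511 = 1 + 2 + 4 + 8 + 16 + 32 + 64 + 128 + 256, so 21^511 ≡ 21·4·16·3·9·12·6·13·8 ≡ 14 (mod 23).

14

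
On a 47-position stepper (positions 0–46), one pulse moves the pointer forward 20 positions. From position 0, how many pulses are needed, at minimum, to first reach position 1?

47 = 2·20 + 7
20 = 2·7 + 6
7 = 1·6 + 1
6 = 6·1 + 0
Back-substituting gives 20·40 ≡ 1 (mod 47).

40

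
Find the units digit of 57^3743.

The units digit of 57^n cycles with period 4: 7, 9, 3, 1, …
3743 mod 4 = 3, so the last digit matches 7^3 = 3.

3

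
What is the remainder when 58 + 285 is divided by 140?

285 mod 140 = 5 (since 2·140 = 280).
(58 + 5) mod 140 = 63.

63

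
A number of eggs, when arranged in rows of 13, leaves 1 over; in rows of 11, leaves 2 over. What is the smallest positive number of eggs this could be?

79

Since 11·6 ≡ 1 (mod 13), take x = 2 + 11·((1−2)·6 mod 13) = 2 + 11·7 = 79.
Check: 79 mod 13 = 1, 79 mod 11 = 2.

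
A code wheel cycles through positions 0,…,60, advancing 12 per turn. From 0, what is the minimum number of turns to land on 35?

8

The inverse of 12 mod 61 is 56 (since 12·56 = 672 ≡ 1).
So x ≡ 56·35 = 1960 ≡ 8 (mod 61).
Check: 12·8 = 96 = 1·61 + 35.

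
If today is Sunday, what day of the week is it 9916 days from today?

Thursday

Dividing 9916 by 7 gives quotient 1416 and remainder 4.
Sunday + 4 days → Thursday.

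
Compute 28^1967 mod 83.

3

Square-and-reduce mod 83: 28^1≡28, 28^2≡37, 28^4≡41, 28^8≡21, 28^16≡26, 28^32≡12, 28^64≡61, 28^128≡69, 28^256≡30, 28^512≡70, 28^1024≡3.
Since 1967 = 1 + 2 + 4 + 8 + 32 + 128 + 256 + 512 + 1024 in binary, 28^1967 ≡ 28·37·41·21·12·69·30·70·3 ≡ 3 (mod 83).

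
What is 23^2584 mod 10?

1

Powers of 3 mod 10 repeat with period 4: 3, 9, 7, 1.
2584 mod 4 = 0, so the last digit matches 3^4 = 1.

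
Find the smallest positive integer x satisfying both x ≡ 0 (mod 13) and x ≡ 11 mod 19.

x ≡ 0 (mod 13) gives x ∈ {0, 13, 26, 39, 52, 65, 78, 91, …}.
The first of these with x mod 19 = 11 is 182.

182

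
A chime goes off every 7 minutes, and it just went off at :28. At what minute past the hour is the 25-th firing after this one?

23

25·7 = 175.
175 − 2·60 = 55, so 175 ≡ 55 (mod 60).
(28 + 55) mod 60 = 23.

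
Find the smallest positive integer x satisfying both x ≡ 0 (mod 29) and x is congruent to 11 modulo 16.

x ≡ 11 (mod 16) gives x ∈ {11, 27, 43, 59, 75, 91, 107, 123, …}.
The first of these with x mod 29 = 0 is 203.

203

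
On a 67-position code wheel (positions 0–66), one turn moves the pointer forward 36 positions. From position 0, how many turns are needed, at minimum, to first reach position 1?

54

36·54 = 1944 = 29·67 + 1, so 36⁻¹ ≡ 54 (mod 67).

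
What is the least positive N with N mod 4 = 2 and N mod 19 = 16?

x ≡ 2 (mod 4) gives x ∈ {2, 6, 10, 14, 18, 22, 26, 30, …}.
The first of these with x mod 19 = 16 is 54.

54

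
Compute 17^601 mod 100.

Successive squares of 17 mod 100: 17^1≡17, 17^2≡89, 17^4≡21, 17^8≡41, 17^16≡81, 17^32≡61, 17^64≡21, 17^128≡41, 17^256≡81, 17^512≡61.
Since 601 = 1 + 8 + 16 + 64 + 512 in binary, 17^601 ≡ 17·41·81·21·61 ≡ 17 (mod 100).

17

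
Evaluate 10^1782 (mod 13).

By repeated squaring mod 13: 10^1≡10, 10^2≡9, 10^4≡3, 10^8≡9, 10^16≡3, 10^32≡9, 10^64≡3, 10^128≡9, 10^256≡3, 10^512≡9, 10^1024≡3.
Since 1782 = 2 + 4 + 16 + 32 + 64 + 128 + 512 + 1024 in binary, 10^1782 ≡ 9·3·3·9·3·9·9·3 ≡ 1 (mod 13).

1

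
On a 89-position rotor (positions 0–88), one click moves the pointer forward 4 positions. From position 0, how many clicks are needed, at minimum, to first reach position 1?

67

89 = 22·4 + 1
4 = 4·1 + 0
Back-substituting gives 4·67 ≡ 1 (mod 89).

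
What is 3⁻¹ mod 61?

41

3·41 = 123 = 2·61 + 1, so 3⁻¹ ≡ 41 (mod 61).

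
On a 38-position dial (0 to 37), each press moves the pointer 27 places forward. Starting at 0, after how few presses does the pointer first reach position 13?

23

27⁻¹ ≡ 31 (mod 38) because 27·31 = 837 = 22·38 + 1.
So x ≡ 31·13 = 403 ≡ 23 (mod 38).
Check: 27·23 = 621 = 16·38 + 13.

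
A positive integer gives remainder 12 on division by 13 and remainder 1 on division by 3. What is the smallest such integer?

Since 3·9 ≡ 1 (mod 13), take x = 1 + 3·((12−1)·9 mod 13) = 1 + 3·8 = 25.
Check: 25 mod 13 = 12, 25 mod 3 = 1.

25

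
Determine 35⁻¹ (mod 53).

50

35·50 = 1750 = 33·53 + 1, so 35⁻¹ ≡ 50 (mod 53).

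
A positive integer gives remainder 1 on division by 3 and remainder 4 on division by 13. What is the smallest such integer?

4

x ≡ 1 (mod 3) gives x ∈ {1, 4}.
The first of these with x mod 13 = 4 is 4.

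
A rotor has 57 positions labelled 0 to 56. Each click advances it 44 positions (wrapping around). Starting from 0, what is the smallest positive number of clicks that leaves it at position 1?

35

57 = 1·44 + 13
44 = 3·13 + 5
13 = 2·5 + 3
5 = 1·3 + 2
3 = 1·2 + 1
2 = 2·1 + 0
Back-substituting gives 44·35 ≡ 1 (mod 57).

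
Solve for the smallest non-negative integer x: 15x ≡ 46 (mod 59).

The inverse of 15 mod 59 is 4 (since 15·4 = 60 ≡ 1).
Multiplying both sides by 4: x ≡ 4·46 = 184 ≡ 7 (mod 59).

7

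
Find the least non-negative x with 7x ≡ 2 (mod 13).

4

7⁻¹ ≡ 2 (mod 13) because 7·2 = 14 = 1·13 + 1.
So x ≡ 2·2 = 4 ≡ 4 (mod 13).
Check: 7·4 = 28 = 2·13 + 2.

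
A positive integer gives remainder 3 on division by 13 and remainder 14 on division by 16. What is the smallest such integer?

x ≡ 3 (mod 13) gives x ∈ {3, 16, 29, 42, 55, 68, 81, 94}.
The first of these with x mod 16 = 14 is 94.

94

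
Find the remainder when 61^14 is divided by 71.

25

By repeated squaring mod 71: 61^1≡61, 61^2≡29, 61^4≡60, 61^8≡50.
Since 14 = 2 + 4 + 8 in binary, 61^14 ≡ 29·60·50 ≡ 25 (mod 71).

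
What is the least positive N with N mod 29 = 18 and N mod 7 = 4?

18

x ≡ 4 (mod 7) gives x ∈ {4, 11, 18}.
The first of these with x mod 29 = 18 is 18.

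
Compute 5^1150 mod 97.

Successive squares of 5 mod 97: 5^1≡5, 5^2≡25, 5^4≡43, 5^8≡6, 5^16≡36, 5^32≡35, 5^64≡61, 5^128≡35, 5^256≡61, 5^512≡35, 5^1024≡61.
1150 = 2 + 4 + 8 + 16 + 32 + 64 + 1024, so 5^1150 ≡ 25·43·6·36·35·61·61 ≡ 66 (mod 97).

66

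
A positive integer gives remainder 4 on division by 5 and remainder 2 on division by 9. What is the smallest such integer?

29

Since 9·4 ≡ 1 (mod 5), take x = 2 + 9·((4−2)·4 mod 5) = 2 + 9·3 = 29.
Check: 29 mod 5 = 4, 29 mod 9 = 2.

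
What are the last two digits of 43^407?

Successive squares of 43 mod 100: 43^1≡43, 43^2≡49, 43^4≡1, 43^8≡1, 43^16≡1, 43^32≡1, 43^64≡1, 43^128≡1, 43^256≡1.
407 = 1 + 2 + 4 + 16 + 128 + 256, so 43^407 ≡ 43·49·1·1·1·1 ≡ 7 (mod 100).

07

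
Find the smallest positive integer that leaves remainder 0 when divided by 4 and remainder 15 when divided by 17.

32

x ≡ 0 (mod 4) gives x ∈ {0, 4, 8, 12, 16, 20, 24, 28, …}.
The first of these with x mod 17 = 15 is 32.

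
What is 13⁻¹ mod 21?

13·13 = 169 = 8·21 + 1, so 13⁻¹ ≡ 13 (mod 21).

13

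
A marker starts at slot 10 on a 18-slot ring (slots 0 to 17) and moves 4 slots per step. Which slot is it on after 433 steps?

14

433·4 = 1732.
1732 − 96·18 = 4, so 1732 ≡ 4 (mod 18).
(10 + 4) mod 18 = 14.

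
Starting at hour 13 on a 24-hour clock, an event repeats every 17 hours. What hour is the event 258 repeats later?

258·17 = 4386.
Dividing 4386 by 24 gives quotient 182 and remainder 18.
(13 + 18) mod 24 = 7.

7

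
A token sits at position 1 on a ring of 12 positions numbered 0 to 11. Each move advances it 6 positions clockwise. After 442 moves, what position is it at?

1

442·6 = 2652.
Dividing 2652 by 12 gives quotient 221 and remainder 0.
(1 + 0) mod 12 = 1.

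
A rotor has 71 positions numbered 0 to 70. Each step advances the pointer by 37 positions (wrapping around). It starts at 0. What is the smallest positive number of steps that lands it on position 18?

12

37⁻¹ ≡ 48 (mod 71) because 37·48 = 1776 = 25·71 + 1.
Multiplying both sides by 48: x ≡ 48·18 = 864 ≡ 12 (mod 71).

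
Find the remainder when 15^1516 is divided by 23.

9

By repeated squaring mod 23: 15^1≡15, 15^2≡18, 15^4≡2, 15^8≡4, 15^16≡16, 15^32≡3, 15^64≡9, 15^128≡12, 15^256≡6, 15^512≡13, 15^1024≡8.
Since 1516 = 4 + 8 + 32 + 64 + 128 + 256 + 1024 in binary, 15^1516 ≡ 2·4·3·9·12·6·8 ≡ 9 (mod 23).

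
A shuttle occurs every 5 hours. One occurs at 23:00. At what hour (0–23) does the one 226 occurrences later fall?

226·5 = 1130.
1130 − 47·24 = 2, so 1130 ≡ 2 (mod 24).
(23 + 2) mod 24 = 1.

1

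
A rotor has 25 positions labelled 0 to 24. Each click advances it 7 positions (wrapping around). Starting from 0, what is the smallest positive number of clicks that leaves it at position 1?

25 = 3·7 + 4
7 = 1·4 + 3
4 = 1·3 + 1
3 = 3·1 + 0
Back-substituting gives 7·18 ≡ 1 (mod 25).

18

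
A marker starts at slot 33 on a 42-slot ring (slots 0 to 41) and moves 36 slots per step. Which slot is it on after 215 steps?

3

215·36 = 7740.
7740 = 184·42 + 12, so 7740 mod 42 = 12.
(33 + 12) mod 42 = 3.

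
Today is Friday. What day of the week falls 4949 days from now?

Friday

4949 = 707·7 + 0, so 4949 mod 7 = 0.
Friday + 0 days → Friday.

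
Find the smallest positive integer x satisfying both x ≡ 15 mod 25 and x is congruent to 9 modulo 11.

x ≡ 9 (mod 11) gives x ∈ {9, 20, 31, 42, 53, 64, 75, 86, …}.
The first of these with x mod 25 = 15 is 240.

240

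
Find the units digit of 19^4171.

9

The units digit of 19^n cycles with period 2: 9, 1, …
4171 leaves remainder 1 on division by 2, so 19^4171 ends in 9.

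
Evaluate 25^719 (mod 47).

Successive squares of 25 mod 47: 25^1≡25, 25^2≡14, 25^4≡8, 25^8≡17, 25^16≡7, 25^32≡2, 25^64≡4, 25^128≡16, 25^256≡21, 25^512≡18.
Since 719 = 1 + 2 + 4 + 8 + 64 + 128 + 512 in binary, 25^719 ≡ 25·14·8·17·4·16·18 ≡ 18 (mod 47).

18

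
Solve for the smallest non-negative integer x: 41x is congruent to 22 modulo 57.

41⁻¹ ≡ 32 (mod 57) because 41·32 = 1312 = 23·57 + 1.
Multiplying both sides by 32: x ≡ 32·22 = 704 ≡ 20 (mod 57).

20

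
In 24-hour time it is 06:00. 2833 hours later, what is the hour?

2833 mod 24 = 1 (since 118·24 = 2832).
(6 + 1) mod 24 = 7.

7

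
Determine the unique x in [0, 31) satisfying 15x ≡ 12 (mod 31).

7

15⁻¹ ≡ 29 (mod 31) because 15·29 = 435 = 14·31 + 1.
So x ≡ 29·12 = 348 ≡ 7 (mod 31).
Check: 15·7 = 105 = 3·31 + 12.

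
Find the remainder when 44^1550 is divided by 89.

2

Successive squares of 44 mod 89: 44^1≡44, 44^2≡67, 44^4≡39, 44^8≡8, 44^16≡64, 44^32≡2, 44^64≡4, 44^128≡16, 44^256≡78, 44^512≡32, 44^1024≡45.
1550 = 2 + 4 + 8 + 512 + 1024, so 44^1550 ≡ 67·39·8·32·45 ≡ 2 (mod 89).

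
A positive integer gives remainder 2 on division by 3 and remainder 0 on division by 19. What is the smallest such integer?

38

Since 19·1 ≡ 1 (mod 3), take x = 0 + 19·((2−0)·1 mod 3) = 0 + 19·2 = 38.
Check: 38 mod 3 = 2, 38 mod 19 = 0.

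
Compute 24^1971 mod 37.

6

Square-and-reduce mod 37: 24^1≡24, 24^2≡21, 24^4≡34, 24^8≡9, 24^16≡7, 24^32≡12, 24^64≡33, 24^128≡16, 24^256≡34, 24^512≡9, 24^1024≡7.
1971 = 1 + 2 + 16 + 32 + 128 + 256 + 512 + 1024, so 24^1971 ≡ 24·21·7·12·16·34·9·7 ≡ 6 (mod 37).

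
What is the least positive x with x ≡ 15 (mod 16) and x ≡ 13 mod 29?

303

x ≡ 15 (mod 16) gives x ∈ {15, 31, 47, 63, 79, 95, 111, 127, …}.
The first of these with x mod 29 = 13 is 303.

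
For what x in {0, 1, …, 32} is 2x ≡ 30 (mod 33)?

2⁻¹ ≡ 17 (mod 33) because 2·17 = 34 = 1·33 + 1.
So x ≡ 17·30 = 510 ≡ 15 (mod 33).

15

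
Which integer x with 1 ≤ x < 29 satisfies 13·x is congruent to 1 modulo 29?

9

29 = 2·13 + 3
13 = 4·3 + 1
3 = 3·1 + 0
Back-substituting gives 13·9 ≡ 1 (mod 29).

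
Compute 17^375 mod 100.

Square-and-reduce mod 100: 17^1≡17, 17^2≡89, 17^4≡21, 17^8≡41, 17^16≡81, 17^32≡61, 17^64≡21, 17^128≡41, 17^256≡81.
Since 375 = 1 + 2 + 4 + 16 + 32 + 64 + 256 in binary, 17^375 ≡ 17·89·21·81·61·21·81 ≡ 93 (mod 100).

93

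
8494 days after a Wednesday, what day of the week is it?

8494 = 1213·7 + 3, so 8494 mod 7 = 3.
Wednesday + 3 days → Saturday.

Saturday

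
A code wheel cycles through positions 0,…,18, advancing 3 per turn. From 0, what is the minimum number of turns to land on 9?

3

3⁻¹ ≡ 13 (mod 19) because 3·13 = 39 = 2·19 + 1.
So x ≡ 13·9 = 117 ≡ 3 (mod 19).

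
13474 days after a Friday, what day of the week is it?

13474 − 1924·7 = 6, so 13474 ≡ 6 (mod 7).
Friday + 6 days → Thursday.

Thursday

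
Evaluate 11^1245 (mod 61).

Successive squares of 11 mod 61: 11^1≡11, 11^2≡60, 11^4≡1, 11^8≡1, 11^16≡1, 11^32≡1, 11^64≡1, 11^128≡1, 11^256≡1, 11^512≡1, 11^1024≡1.
Since 1245 = 1 + 4 + 8 + 16 + 64 + 128 + 1024 in binary, 11^1245 ≡ 11·1·1·1·1·1·1 ≡ 11 (mod 61).

11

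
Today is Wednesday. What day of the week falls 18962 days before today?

Thursday

18962 − 2708·7 = 6, so 18962 ≡ 6 (mod 7).
Wednesday − 6 days → Thursday.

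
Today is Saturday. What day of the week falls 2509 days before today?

Wednesday

2509 = 358·7 + 3, so 2509 mod 7 = 3.
Saturday − 3 days → Wednesday.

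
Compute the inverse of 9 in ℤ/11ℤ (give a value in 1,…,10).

5

9·5 = 45 = 4·11 + 1, so 9⁻¹ ≡ 5 (mod 11).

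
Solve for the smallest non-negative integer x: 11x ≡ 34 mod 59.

11⁻¹ ≡ 43 (mod 59) because 11·43 = 473 = 8·59 + 1.
So x ≡ 43·34 = 1462 ≡ 46 (mod 59).

46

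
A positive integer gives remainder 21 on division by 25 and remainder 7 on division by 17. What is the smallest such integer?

x ≡ 7 (mod 17) gives x ∈ {7, 24, 41, 58, 75, 92, 109, 126, …}.
The first of these with x mod 25 = 21 is 296.

296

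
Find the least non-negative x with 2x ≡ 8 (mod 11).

2⁻¹ ≡ 6 (mod 11) because 2·6 = 12 = 1·11 + 1.
So x ≡ 6·8 = 48 ≡ 4 (mod 11).
Check: 2·4 = 8 = 0·11 + 8.

4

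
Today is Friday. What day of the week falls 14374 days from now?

Monday

14374 = 2053·7 + 3, so 14374 mod 7 = 3.
Friday + 3 days → Monday.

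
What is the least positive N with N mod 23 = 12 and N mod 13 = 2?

288

x ≡ 2 (mod 13) gives x ∈ {2, 15, 28, 41, 54, 67, 80, 93, …}.
The first of these with x mod 23 = 12 is 288.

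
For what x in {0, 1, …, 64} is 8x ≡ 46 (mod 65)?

8⁻¹ ≡ 57 (mod 65) because 8·57 = 456 = 7·65 + 1.
So x ≡ 57·46 = 2622 ≡ 22 (mod 65).
Check: 8·22 = 176 = 2·65 + 46.

22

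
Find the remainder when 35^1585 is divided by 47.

Successive squares of 35 mod 47: 35^1≡35, 35^2≡3, 35^4≡9, 35^8≡34, 35^16≡28, 35^32≡32, 35^64≡37, 35^128≡6, 35^256≡36, 35^512≡27, 35^1024≡24.
1585 = 1 + 16 + 32 + 512 + 1024, so 35^1585 ≡ 35·28·32·27·24 ≡ 31 (mod 47).

31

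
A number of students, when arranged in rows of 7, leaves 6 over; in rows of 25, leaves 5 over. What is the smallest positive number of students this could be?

55

Since 25·2 ≡ 1 (mod 7), take x = 5 + 25·((6−5)·2 mod 7) = 5 + 25·2 = 55.
Check: 55 mod 7 = 6, 55 mod 25 = 5.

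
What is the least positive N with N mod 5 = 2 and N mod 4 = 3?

x ≡ 3 (mod 4) gives x ∈ {3, 7}.
The first of these with x mod 5 = 2 is 7.

7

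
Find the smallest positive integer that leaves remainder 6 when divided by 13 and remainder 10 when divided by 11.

x ≡ 10 (mod 11) gives x ∈ {10, 21, 32}.
The first of these with x mod 13 = 6 is 32.

32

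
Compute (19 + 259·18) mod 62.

259·18 = 4662.
4662 − 75·62 = 12, so 4662 ≡ 12 (mod 62).
(19 + 12) mod 62 = 31.

31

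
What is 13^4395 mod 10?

Last digits of 3^n: 3, 9, 7, 1 (period 4).
4395 mod 4 = 3, so the last digit matches 3^3 = 7.

7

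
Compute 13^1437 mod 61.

By repeated squaring mod 61: 13^1≡13, 13^2≡47, 13^4≡13, 13^8≡47, 13^16≡13, 13^32≡47, 13^64≡13, 13^128≡47, 13^256≡13, 13^512≡47, 13^1024≡13.
Since 1437 = 1 + 4 + 8 + 16 + 128 + 256 + 1024 in binary, 13^1437 ≡ 13·13·47·13·47·13·13 ≡ 1 (mod 61).

1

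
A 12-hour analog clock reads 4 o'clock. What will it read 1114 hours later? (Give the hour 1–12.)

1114 mod 12 = 10 (since 92·12 = 1104).
4 + 10 → 2 on a 12-hour dial.

2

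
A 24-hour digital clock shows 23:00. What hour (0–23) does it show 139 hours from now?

18

139 = 5·24 + 19, so 139 mod 24 = 19.
(23 + 19) mod 24 = 18.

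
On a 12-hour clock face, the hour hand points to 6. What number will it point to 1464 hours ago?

6

1464 − 122·12 = 0, so 1464 ≡ 0 (mod 12).
6 − 0 → 6 on a 12-hour dial.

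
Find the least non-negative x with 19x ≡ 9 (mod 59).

16

19⁻¹ ≡ 28 (mod 59) because 19·28 = 532 = 9·59 + 1.
Multiplying both sides by 28: x ≡ 28·9 = 252 ≡ 16 (mod 59).
Check: 19·16 = 304 = 5·59 + 9.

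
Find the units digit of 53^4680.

Powers of 3 mod 10 repeat with period 4: 3, 9, 7, 1.
4680 leaves remainder 0 on division by 4, so 53^4680 ends in 1.

1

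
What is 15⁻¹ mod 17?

15·8 = 120 = 7·17 + 1, so 15⁻¹ ≡ 8 (mod 17).

8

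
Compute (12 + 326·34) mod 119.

326·34 = 11084.
11084 − 93·119 = 17, so 11084 ≡ 17 (mod 119).
(12 + 17) mod 119 = 29.

29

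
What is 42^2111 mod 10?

8

Last digits of 2^n: 2, 4, 8, 6 (period 4).
2111 leaves remainder 3 on division by 4, so 42^2111 ends in 8.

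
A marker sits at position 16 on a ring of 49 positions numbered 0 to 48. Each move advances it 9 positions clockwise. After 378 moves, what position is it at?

378·9 = 3402.
Dividing 3402 by 49 gives quotient 69 and remainder 21.
(16 + 21) mod 49 = 37.

37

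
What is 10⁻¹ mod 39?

4

10·4 = 40 = 1·39 + 1, so 10⁻¹ ≡ 4 (mod 39).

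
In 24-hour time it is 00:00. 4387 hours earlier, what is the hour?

4387 mod 24 = 19 (since 182·24 = 4368).
(0 − 19) mod 24 = 5.

5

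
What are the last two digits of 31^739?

71

By repeated squaring mod 100: 31^1≡31, 31^2≡61, 31^4≡21, 31^8≡41, 31^16≡81, 31^32≡61, 31^64≡21, 31^128≡41, 31^256≡81, 31^512≡61.
Since 739 = 1 + 2 + 32 + 64 + 128 + 512 in binary, 31^739 ≡ 31·61·61·21·41·61 ≡ 71 (mod 100).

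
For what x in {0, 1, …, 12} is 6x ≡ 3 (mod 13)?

7

The inverse of 6 mod 13 is 11 (since 6·11 = 66 ≡ 1).
Multiplying both sides by 11: x ≡ 11·3 = 33 ≡ 7 (mod 13).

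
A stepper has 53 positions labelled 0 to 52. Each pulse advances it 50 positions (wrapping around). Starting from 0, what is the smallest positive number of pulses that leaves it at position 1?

50·35 = 1750 = 33·53 + 1, so 50⁻¹ ≡ 35 (mod 53).

35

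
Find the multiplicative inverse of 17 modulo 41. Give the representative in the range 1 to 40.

17·29 = 493 = 12·41 + 1, so 17⁻¹ ≡ 29 (mod 41).

29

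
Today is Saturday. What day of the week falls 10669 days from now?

Dividing 10669 by 7 gives quotient 1524 and remainder 1.
Saturday + 1 day → Sunday.

Sunday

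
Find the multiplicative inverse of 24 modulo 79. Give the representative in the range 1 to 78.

24·56 = 1344 = 17·79 + 1, so 24⁻¹ ≡ 56 (mod 79).

56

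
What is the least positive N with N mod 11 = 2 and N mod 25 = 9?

x ≡ 2 (mod 11) gives x ∈ {2, 13, 24, 35, 46, 57, 68, 79, …}.
The first of these with x mod 25 = 9 is 134.

134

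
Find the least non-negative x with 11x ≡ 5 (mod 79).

22

The inverse of 11 mod 79 is 36 (since 11·36 = 396 ≡ 1).
Multiplying both sides by 36: x ≡ 36·5 = 180 ≡ 22 (mod 79).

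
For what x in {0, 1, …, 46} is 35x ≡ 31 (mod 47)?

35⁻¹ ≡ 43 (mod 47) because 35·43 = 1505 = 32·47 + 1.
Multiplying both sides by 43: x ≡ 43·31 = 1333 ≡ 17 (mod 47).

17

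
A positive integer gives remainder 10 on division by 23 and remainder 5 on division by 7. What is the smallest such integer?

x ≡ 5 (mod 7) gives x ∈ {5, 12, 19, 26, 33}.
The first of these with x mod 23 = 10 is 33.

33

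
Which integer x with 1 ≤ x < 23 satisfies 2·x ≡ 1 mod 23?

12

2·12 = 24 = 1·23 + 1, so 2⁻¹ ≡ 12 (mod 23).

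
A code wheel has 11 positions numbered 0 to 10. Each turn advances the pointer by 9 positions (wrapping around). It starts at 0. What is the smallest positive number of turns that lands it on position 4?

9

The inverse of 9 mod 11 is 5 (since 9·5 = 45 ≡ 1).
So x ≡ 5·4 = 20 ≡ 9 (mod 11).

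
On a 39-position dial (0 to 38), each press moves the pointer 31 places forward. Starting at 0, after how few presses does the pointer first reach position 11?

31⁻¹ ≡ 34 (mod 39) because 31·34 = 1054 = 27·39 + 1.
So x ≡ 34·11 = 374 ≡ 23 (mod 39).
Check: 31·23 = 713 = 18·39 + 11.

23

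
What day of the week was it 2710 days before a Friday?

2710 = 387·7 + 1, so 2710 mod 7 = 1.
Friday − 1 day → Thursday.

Thursday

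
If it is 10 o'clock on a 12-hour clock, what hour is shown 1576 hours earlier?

1576 − 131·12 = 4, so 1576 ≡ 4 (mod 12).
10 − 4 → 6 on a 12-hour dial.

6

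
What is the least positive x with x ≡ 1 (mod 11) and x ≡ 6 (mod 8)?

x ≡ 6 (mod 8) gives x ∈ {6, 14, 22, 30, 38, 46, 54, 62, …}.
The first of these with x mod 11 = 1 is 78.

78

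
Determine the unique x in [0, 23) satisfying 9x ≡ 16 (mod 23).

12

The inverse of 9 mod 23 is 18 (since 9·18 = 162 ≡ 1).
So x ≡ 18·16 = 288 ≡ 12 (mod 23).
Check: 9·12 = 108 = 4·23 + 16.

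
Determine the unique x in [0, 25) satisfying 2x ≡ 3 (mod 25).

14

2⁻¹ ≡ 13 (mod 25) because 2·13 = 26 = 1·25 + 1.
So x ≡ 13·3 = 39 ≡ 14 (mod 25).
Check: 2·14 = 28 = 1·25 + 3.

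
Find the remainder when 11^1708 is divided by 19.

Square-and-reduce mod 19: 11^1≡11, 11^2≡7, 11^4≡11, 11^8≡7, 11^16≡11, 11^32≡7, 11^64≡11, 11^128≡7, 11^256≡11, 11^512≡7, 11^1024≡11.
1708 = 4 + 8 + 32 + 128 + 512 + 1024, so 11^1708 ≡ 11·7·7·7·7·11 ≡ 11 (mod 19).

11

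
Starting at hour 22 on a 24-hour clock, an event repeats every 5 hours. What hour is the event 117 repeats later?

117·5 = 585.
585 − 24·24 = 9, so 585 ≡ 9 (mod 24).
(22 + 9) mod 24 = 7.

7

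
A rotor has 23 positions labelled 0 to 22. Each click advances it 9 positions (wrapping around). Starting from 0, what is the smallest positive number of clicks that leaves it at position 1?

9·18 = 162 = 7·23 + 1, so 9⁻¹ ≡ 18 (mod 23).

18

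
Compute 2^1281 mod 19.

Square-and-reduce mod 19: 2^1≡2, 2^2≡4, 2^4≡16, 2^8≡9, 2^16≡5, 2^32≡6, 2^64≡17, 2^128≡4, 2^256≡16, 2^512≡9, 2^1024≡5.
1281 = 1 + 256 + 1024, so 2^1281 ≡ 2·16·5 ≡ 8 (mod 19).

8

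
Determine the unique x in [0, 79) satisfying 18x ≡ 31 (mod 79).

The inverse of 18 mod 79 is 22 (since 18·22 = 396 ≡ 1).
Multiplying both sides by 22: x ≡ 22·31 = 682 ≡ 50 (mod 79).

50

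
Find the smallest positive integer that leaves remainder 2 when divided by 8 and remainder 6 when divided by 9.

x ≡ 2 (mod 8) gives x ∈ {2, 10, 18, 26, 34, 42}.
The first of these with x mod 9 = 6 is 42.

42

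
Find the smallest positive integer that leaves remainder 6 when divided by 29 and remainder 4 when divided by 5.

64

x ≡ 4 (mod 5) gives x ∈ {4, 9, 14, 19, 24, 29, 34, 39, …}.
The first of these with x mod 29 = 6 is 64.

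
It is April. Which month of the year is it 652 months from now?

652 − 54·12 = 4, so 652 ≡ 4 (mod 12).
April + 4 months → August.

August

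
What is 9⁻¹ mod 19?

17

19 = 2·9 + 1
9 = 9·1 + 0
Back-substituting gives 9·17 ≡ 1 (mod 19).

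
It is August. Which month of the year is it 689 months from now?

689 mod 12 = 5 (since 57·12 = 684).
August + 5 months → January.

January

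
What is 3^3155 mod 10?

7

Powers of 3 mod 10 repeat with period 4: 3, 9, 7, 1.
3155 mod 4 = 3, so the last digit matches 3^3 = 7.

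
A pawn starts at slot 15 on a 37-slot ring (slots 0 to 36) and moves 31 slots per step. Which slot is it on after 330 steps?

330·31 = 10230.
Dividing 10230 by 37 gives quotient 276 and remainder 18.
(15 + 18) mod 37 = 33.

33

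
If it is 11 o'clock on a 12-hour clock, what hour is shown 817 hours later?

Dividing 817 by 12 gives quotient 68 and remainder 1.
11 + 1 → 12 on a 12-hour dial.

12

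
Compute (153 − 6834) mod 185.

6834 − 36·185 = 174, so 6834 ≡ 174 (mod 185).
(153 − 174) mod 185 = 164.

164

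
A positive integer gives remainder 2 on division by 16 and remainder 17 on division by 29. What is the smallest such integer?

Since 29·5 ≡ 1 (mod 16), take x = 17 + 29·((2−17)·5 mod 16) = 17 + 29·5 = 162.
Check: 162 mod 16 = 2, 162 mod 29 = 17.

162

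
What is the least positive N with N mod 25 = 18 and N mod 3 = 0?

18

x ≡ 0 (mod 3) gives x ∈ {0, 3, 6, 9, 12, 15, 18}.
The first of these with x mod 25 = 18 is 18.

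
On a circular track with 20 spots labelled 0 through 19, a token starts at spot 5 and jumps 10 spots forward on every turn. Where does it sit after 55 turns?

55·10 = 550.
550 mod 20 = 10 (since 27·20 = 540).
(5 + 10) mod 20 = 15.

15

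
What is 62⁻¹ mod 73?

73 = 1·62 + 11
62 = 5·11 + 7
11 = 1·7 + 4
7 = 1·4 + 3
4 = 1·3 + 1
3 = 3·1 + 0
Back-substituting gives 62·53 ≡ 1 (mod 73).

53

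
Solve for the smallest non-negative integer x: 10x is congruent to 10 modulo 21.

The inverse of 10 mod 21 is 19 (since 10·19 = 190 ≡ 1).
Multiplying both sides by 19: x ≡ 19·10 = 190 ≡ 1 (mod 21).
Check: 10·1 = 10 = 0·21 + 10.

1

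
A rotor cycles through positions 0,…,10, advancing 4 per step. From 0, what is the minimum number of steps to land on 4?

1

The inverse of 4 mod 11 is 3 (since 4·3 = 12 ≡ 1).
So x ≡ 3·4 = 12 ≡ 1 (mod 11).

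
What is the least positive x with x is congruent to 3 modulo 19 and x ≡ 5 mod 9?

x ≡ 5 (mod 9) gives x ∈ {5, 14, 23, 32, 41}.
The first of these with x mod 19 = 3 is 41.

41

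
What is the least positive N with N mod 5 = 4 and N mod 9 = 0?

9

x ≡ 4 (mod 5) gives x ∈ {4, 9}.
The first of these with x mod 9 = 0 is 9.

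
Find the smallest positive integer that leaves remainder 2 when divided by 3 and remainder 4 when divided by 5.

x ≡ 2 (mod 3) gives x ∈ {2, 5, 8, 11, 14}.
The first of these with x mod 5 = 4 is 14.

14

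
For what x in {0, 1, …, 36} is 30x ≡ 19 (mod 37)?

30⁻¹ ≡ 21 (mod 37) because 30·21 = 630 = 17·37 + 1.
So x ≡ 21·19 = 399 ≡ 29 (mod 37).
Check: 30·29 = 870 = 23·37 + 19.

29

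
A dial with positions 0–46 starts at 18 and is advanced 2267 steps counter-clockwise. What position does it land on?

2267 mod 47 = 11 (since 48·47 = 2256).
(18 − 11) mod 47 = 7.

7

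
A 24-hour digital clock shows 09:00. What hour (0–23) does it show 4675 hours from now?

4

Dividing 4675 by 24 gives quotient 194 and remainder 19.
(9 + 19) mod 24 = 4.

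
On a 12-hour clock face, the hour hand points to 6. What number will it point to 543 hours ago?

3

543 mod 12 = 3 (since 45·12 = 540).
6 − 3 → 3 on a 12-hour dial.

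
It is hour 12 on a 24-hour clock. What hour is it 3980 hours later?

8

3980 − 165·24 = 20, so 3980 ≡ 20 (mod 24).
(12 + 20) mod 24 = 8.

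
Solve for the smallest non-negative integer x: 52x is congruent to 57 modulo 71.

68

52⁻¹ ≡ 56 (mod 71) because 52·56 = 2912 = 41·71 + 1.
Multiplying both sides by 56: x ≡ 56·57 = 3192 ≡ 68 (mod 71).
Check: 52·68 = 3536 = 49·71 + 57.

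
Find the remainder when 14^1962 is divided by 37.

36

Square-and-reduce mod 37: 14^1≡14, 14^2≡11, 14^4≡10, 14^8≡26, 14^16≡10, 14^32≡26, 14^64≡10, 14^128≡26, 14^256≡10, 14^512≡26, 14^1024≡10.
Since 1962 = 2 + 8 + 32 + 128 + 256 + 512 + 1024 in binary, 14^1962 ≡ 11·26·26·26·10·26·10 ≡ 36 (mod 37).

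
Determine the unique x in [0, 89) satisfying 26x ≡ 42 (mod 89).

29

26⁻¹ ≡ 24 (mod 89) because 26·24 = 624 = 7·89 + 1.
Multiplying both sides by 24: x ≡ 24·42 = 1008 ≡ 29 (mod 89).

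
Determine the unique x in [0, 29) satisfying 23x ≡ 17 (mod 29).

2

The inverse of 23 mod 29 is 24 (since 23·24 = 552 ≡ 1).
Multiplying both sides by 24: x ≡ 24·17 = 408 ≡ 2 (mod 29).
Check: 23·2 = 46 = 1·29 + 17.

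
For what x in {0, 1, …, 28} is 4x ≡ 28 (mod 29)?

7

The inverse of 4 mod 29 is 22 (since 4·22 = 88 ≡ 1).
So x ≡ 22·28 = 616 ≡ 7 (mod 29).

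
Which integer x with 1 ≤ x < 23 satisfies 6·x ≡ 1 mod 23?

4

23 = 3·6 + 5
6 = 1·5 + 1
5 = 5·1 + 0
Back-substituting gives 6·4 ≡ 1 (mod 23).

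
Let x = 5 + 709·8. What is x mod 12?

1

709·8 = 5672.
5672 − 472·12 = 8, so 5672 ≡ 8 (mod 12).
(5 + 8) mod 12 = 1.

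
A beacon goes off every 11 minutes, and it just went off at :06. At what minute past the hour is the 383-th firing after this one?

383·11 = 4213.
Dividing 4213 by 60 gives quotient 70 and remainder 13.
(6 + 13) mod 60 = 19.

19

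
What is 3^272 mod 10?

1

Last digits of 3^n: 3, 9, 7, 1 (period 4).
272 mod 4 = 0, so the last digit matches 3^4 = 1.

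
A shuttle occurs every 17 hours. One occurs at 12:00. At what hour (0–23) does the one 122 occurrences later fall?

122·17 = 2074.
2074 − 86·24 = 10, so 2074 ≡ 10 (mod 24).
(12 + 10) mod 24 = 22.

22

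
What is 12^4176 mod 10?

Powers of 2 mod 10 repeat with period 4: 2, 4, 8, 6.
4176 leaves remainder 0 on division by 4, so 12^4176 ends in 6.

6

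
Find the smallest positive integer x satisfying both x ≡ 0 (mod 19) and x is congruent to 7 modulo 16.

247

x ≡ 7 (mod 16) gives x ∈ {7, 23, 39, 55, 71, 87, 103, 119, …}.
The first of these with x mod 19 = 0 is 247.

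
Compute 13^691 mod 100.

37

Square-and-reduce mod 100: 13^1≡13, 13^2≡69, 13^4≡61, 13^8≡21, 13^16≡41, 13^32≡81, 13^64≡61, 13^128≡21, 13^256≡41, 13^512≡81.
691 = 1 + 2 + 16 + 32 + 128 + 512, so 13^691 ≡ 13·69·41·81·21·81 ≡ 37 (mod 100).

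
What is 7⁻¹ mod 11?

11 = 1·7 + 4
7 = 1·4 + 3
4 = 1·3 + 1
3 = 3·1 + 0
Back-substituting gives 7·8 ≡ 1 (mod 11).

8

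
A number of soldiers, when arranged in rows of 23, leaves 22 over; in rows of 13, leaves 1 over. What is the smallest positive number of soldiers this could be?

183

x ≡ 1 (mod 13) gives x ∈ {1, 14, 27, 40, 53, 66, 79, 92, …}.
The first of these with x mod 23 = 22 is 183.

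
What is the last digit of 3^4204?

Last digits of 3^n: 3, 9, 7, 1 (period 4).
4204 leaves remainder 0 on division by 4, so 3^4204 ends in 1.

1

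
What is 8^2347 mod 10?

Last digits of 8^n: 8, 4, 2, 6 (period 4).
2347 leaves remainder 3 on division by 4, so 8^2347 ends in 2.

2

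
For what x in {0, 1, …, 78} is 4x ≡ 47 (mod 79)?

The inverse of 4 mod 79 is 20 (since 4·20 = 80 ≡ 1).
So x ≡ 20·47 = 940 ≡ 71 (mod 79).
Check: 4·71 = 284 = 3·79 + 47.

71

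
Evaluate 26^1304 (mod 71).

Square-and-reduce mod 71: 26^1≡26, 26^2≡37, 26^4≡20, 26^8≡45, 26^16≡37, 26^32≡20, 26^64≡45, 26^128≡37, 26^256≡20, 26^512≡45, 26^1024≡37.
1304 = 8 + 16 + 256 + 1024, so 26^1304 ≡ 45·37·20·37 ≡ 37 (mod 71).

37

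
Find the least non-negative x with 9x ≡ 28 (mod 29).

16

The inverse of 9 mod 29 is 13 (since 9·13 = 117 ≡ 1).
So x ≡ 13·28 = 364 ≡ 16 (mod 29).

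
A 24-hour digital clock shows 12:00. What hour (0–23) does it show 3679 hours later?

19

3679 = 153·24 + 7, so 3679 mod 24 = 7.
(12 + 7) mod 24 = 19.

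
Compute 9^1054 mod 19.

9

By repeated squaring mod 19: 9^1≡9, 9^2≡5, 9^4≡6, 9^8≡17, 9^16≡4, 9^32≡16, 9^64≡9, 9^128≡5, 9^256≡6, 9^512≡17, 9^1024≡4.
1054 = 2 + 4 + 8 + 16 + 1024, so 9^1054 ≡ 5·6·17·4·4 ≡ 9 (mod 19).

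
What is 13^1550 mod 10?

Last digits of 3^n: 3, 9, 7, 1 (period 4).
1550 leaves remainder 2 on division by 4, so 13^1550 ends in 9.

9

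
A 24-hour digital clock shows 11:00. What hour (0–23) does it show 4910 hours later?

1

4910 − 204·24 = 14, so 4910 ≡ 14 (mod 24).
(11 + 14) mod 24 = 1.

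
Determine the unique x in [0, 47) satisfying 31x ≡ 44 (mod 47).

9

31⁻¹ ≡ 44 (mod 47) because 31·44 = 1364 = 29·47 + 1.
So x ≡ 44·44 = 1936 ≡ 9 (mod 47).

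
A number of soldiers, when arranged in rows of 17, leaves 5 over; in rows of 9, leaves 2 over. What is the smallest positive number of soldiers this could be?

56

x ≡ 2 (mod 9) gives x ∈ {2, 11, 20, 29, 38, 47, 56}.
The first of these with x mod 17 = 5 is 56.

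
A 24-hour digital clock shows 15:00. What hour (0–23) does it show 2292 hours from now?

3

2292 = 95·24 + 12, so 2292 mod 24 = 12.
(15 + 12) mod 24 = 3.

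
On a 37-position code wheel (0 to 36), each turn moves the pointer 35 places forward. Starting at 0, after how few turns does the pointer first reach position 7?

15

The inverse of 35 mod 37 is 18 (since 35·18 = 630 ≡ 1).
So x ≡ 18·7 = 126 ≡ 15 (mod 37).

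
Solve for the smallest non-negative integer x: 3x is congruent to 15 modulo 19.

5

The inverse of 3 mod 19 is 13 (since 3·13 = 39 ≡ 1).
Multiplying both sides by 13: x ≡ 13·15 = 195 ≡ 5 (mod 19).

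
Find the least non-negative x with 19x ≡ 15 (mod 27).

15

The inverse of 19 mod 27 is 10 (since 19·10 = 190 ≡ 1).
Multiplying both sides by 10: x ≡ 10·15 = 150 ≡ 15 (mod 27).
Check: 19·15 = 285 = 10·27 + 15.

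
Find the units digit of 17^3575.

3

The units digit of 17^n cycles with period 4: 7, 9, 3, 1, …
3575 mod 4 = 3, so the last digit matches 7^3 = 3.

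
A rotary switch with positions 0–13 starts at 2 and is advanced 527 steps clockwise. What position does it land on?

11

527 mod 14 = 9 (since 37·14 = 518).
(2 + 9) mod 14 = 11.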